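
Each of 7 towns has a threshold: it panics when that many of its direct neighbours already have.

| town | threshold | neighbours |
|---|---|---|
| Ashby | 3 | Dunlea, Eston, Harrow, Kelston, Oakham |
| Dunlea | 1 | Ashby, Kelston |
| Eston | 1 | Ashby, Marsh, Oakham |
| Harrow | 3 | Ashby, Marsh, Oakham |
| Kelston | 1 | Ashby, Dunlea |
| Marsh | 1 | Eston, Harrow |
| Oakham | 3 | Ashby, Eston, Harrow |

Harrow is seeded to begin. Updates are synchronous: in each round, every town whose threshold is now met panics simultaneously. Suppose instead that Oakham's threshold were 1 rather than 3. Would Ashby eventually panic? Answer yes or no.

With Oakham's threshold at 1:
Round 1 — Harrow panics (initial).
Round 2 — checking thresholds:
  Ashby: 1 of 5 neighbours < 3, not yet.
  Marsh: 1 of 2 neighbours ≥ 1, panics.
  Oakham: 1 of 3 neighbours ≥ 1, panics.
Round 3 — checking thresholds:
  Ashby: 2 of 5 neighbours < 3, not yet.
  Eston: 2 of 3 neighbours ≥ 1, panics.
Round 4 — checking thresholds:
  Ashby: 3 of 5 neighbours ≥ 3, panics.
Round 5 — checking thresholds:
  Dunlea: 1 of 2 neighbours ≥ 1, panics.
  Kelston: 1 of 2 neighbours ≥ 1, panics.
Round 6 — no new panics; cascade stops.

yes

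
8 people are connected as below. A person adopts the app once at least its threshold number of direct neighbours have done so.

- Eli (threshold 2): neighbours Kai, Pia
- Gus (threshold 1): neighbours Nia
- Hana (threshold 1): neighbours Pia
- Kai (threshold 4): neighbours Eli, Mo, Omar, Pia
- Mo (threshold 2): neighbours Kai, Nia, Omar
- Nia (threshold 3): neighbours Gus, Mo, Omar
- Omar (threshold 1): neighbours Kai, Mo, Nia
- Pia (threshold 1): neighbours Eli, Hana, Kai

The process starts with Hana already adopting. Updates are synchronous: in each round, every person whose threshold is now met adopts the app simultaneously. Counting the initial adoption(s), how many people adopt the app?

Round 1 — Hana adopts the app (initial).
Round 2 — checking thresholds:
  Pia: 1 of 3 neighbours ≥ 1, adopts the app.
Round 3 — no new adoptions; cascade stops.

2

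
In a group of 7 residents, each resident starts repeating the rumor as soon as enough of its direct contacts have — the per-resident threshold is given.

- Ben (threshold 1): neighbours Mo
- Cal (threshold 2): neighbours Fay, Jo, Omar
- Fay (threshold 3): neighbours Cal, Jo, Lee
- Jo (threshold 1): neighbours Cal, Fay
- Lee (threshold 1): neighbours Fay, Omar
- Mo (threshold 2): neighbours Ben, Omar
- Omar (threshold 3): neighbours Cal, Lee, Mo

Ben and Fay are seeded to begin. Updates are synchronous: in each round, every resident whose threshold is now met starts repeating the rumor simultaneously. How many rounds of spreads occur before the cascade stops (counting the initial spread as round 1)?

3

Round 1 — Ben, Fay start repeating the rumor (initial).
Round 2 — checking thresholds:
  Cal: 1 of 3 neighbours < 2, not yet.
  Jo: 1 of 2 neighbours ≥ 1, starts repeating the rumor.
  Lee: 1 of 2 neighbours ≥ 1, starts repeating the rumor.
  Mo: 1 of 2 neighbours < 2, not yet.
Round 3 — checking thresholds:
  Cal: 2 of 3 neighbours ≥ 2, starts repeating the rumor.
  Mo: 1 of 2 neighbours < 2, not yet.
  Omar: 1 of 3 neighbours < 3, not yet.
Round 4 — no new spreads; cascade stops.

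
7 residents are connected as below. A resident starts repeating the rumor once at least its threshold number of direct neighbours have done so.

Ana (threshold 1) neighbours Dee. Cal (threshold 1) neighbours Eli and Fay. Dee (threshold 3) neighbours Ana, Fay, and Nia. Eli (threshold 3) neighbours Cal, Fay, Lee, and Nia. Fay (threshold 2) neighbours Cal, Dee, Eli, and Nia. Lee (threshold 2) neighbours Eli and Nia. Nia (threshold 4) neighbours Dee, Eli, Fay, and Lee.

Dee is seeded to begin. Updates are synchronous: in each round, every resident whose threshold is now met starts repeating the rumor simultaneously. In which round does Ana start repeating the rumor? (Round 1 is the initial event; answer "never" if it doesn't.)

Round 1 — Dee starts repeating the rumor (initial).
Round 2 — checking thresholds:
  Ana: 1 of 1 neighbours ≥ 1, starts repeating the rumor.
  Fay: 1 of 4 neighbours < 2, holds.
  Nia: 1 of 4 neighbours < 4, holds.
Round 3 — no new spreads; cascade stops.

2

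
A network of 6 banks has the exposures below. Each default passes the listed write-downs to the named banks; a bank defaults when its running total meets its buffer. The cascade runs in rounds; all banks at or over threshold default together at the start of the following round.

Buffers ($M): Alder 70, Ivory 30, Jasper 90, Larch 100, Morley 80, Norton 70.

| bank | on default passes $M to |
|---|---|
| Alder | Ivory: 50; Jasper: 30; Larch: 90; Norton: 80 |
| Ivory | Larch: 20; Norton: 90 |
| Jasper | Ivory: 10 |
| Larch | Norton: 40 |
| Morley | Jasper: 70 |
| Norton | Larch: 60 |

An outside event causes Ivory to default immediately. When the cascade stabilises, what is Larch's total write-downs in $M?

Round 1 — Ivory defaults (initial).
  Larch: +20 → 20 < 100
  Norton: +90 → 90 ≥ 70
Round 2 — Norton defaults.
  Larch: +60 → 80 < 100
No further defaults.

80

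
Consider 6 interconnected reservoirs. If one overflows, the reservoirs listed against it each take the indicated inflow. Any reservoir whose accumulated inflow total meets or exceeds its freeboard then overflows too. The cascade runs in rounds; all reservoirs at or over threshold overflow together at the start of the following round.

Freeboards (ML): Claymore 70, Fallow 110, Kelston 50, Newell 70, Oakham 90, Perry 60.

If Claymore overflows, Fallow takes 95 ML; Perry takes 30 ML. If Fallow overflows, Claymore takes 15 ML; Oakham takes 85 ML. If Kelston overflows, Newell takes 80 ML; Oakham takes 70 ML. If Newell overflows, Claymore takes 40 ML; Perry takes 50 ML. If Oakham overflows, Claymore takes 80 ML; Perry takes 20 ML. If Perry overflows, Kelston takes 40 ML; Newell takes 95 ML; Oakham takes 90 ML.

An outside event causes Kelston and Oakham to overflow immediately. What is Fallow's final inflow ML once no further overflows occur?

95

Round 1 — Kelston, Oakham overflow (initial).
  Claymore: +80 → 80 ≥ 70
  Newell: +80 → 80 ≥ 70
  Perry: +20 → 20 < 60
Round 2 — Claymore, Newell overflow.
  Fallow: +95 → 95 < 110
  Perry: +30+50 → 100 ≥ 60
Round 3 — Perry overflows.
No further overflows.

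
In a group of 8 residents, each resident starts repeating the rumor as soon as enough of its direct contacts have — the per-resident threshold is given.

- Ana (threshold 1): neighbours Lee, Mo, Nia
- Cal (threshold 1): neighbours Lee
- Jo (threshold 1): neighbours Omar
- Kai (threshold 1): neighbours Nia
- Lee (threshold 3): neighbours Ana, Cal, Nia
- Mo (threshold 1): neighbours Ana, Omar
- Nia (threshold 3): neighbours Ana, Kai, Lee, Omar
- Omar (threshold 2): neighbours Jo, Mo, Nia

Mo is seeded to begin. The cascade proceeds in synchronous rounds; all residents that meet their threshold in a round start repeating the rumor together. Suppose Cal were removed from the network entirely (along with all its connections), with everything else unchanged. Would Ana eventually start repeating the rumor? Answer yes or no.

yes

With Cal removed:
Round 1 — Mo starts repeating the rumor (initial).
Round 2 — checking thresholds:
  Ana: 1 of 3 neighbours ≥ 1, starts repeating the rumor.
  Omar: 1 of 3 neighbours < 2, holds.
Round 3 — no new spreads; cascade stops.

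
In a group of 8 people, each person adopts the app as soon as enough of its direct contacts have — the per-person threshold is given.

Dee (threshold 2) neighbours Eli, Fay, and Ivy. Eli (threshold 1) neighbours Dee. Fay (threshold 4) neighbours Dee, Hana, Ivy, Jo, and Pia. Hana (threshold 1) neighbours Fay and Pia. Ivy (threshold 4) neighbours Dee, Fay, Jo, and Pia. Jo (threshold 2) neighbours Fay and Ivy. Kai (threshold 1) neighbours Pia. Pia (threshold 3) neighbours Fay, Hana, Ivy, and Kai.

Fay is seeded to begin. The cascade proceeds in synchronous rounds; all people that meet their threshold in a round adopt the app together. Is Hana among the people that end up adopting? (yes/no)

yes

Round 1 — Fay adopts the app (initial).
Round 2 — checking thresholds:
  Dee: 1 of 3 neighbours < 2, below threshold.
  Hana: 1 of 2 neighbours ≥ 1, adopts the app.
  Ivy: 1 of 4 neighbours < 4, below threshold.
  Jo: 1 of 2 neighbours < 2, below threshold.
  Pia: 1 of 4 neighbours < 3, below threshold.
Round 3 — no new adoptions; cascade stops.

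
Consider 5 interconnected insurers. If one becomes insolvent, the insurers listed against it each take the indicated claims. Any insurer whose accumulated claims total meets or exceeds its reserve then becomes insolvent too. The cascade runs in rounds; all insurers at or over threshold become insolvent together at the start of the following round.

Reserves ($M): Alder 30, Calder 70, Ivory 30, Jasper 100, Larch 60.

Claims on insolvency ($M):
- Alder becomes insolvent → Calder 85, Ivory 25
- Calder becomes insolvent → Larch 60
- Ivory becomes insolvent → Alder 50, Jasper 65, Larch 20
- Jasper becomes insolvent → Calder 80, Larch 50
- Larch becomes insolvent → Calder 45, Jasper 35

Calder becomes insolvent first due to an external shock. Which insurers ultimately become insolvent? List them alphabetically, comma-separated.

Round 1 — Calder becomes insolvent (initial).
  Larch: +60 → 60 ≥ 60
Round 2 — Larch becomes insolvent.
  Jasper: +35 → 35 < 100
No further insolvencies.

Calder, Larch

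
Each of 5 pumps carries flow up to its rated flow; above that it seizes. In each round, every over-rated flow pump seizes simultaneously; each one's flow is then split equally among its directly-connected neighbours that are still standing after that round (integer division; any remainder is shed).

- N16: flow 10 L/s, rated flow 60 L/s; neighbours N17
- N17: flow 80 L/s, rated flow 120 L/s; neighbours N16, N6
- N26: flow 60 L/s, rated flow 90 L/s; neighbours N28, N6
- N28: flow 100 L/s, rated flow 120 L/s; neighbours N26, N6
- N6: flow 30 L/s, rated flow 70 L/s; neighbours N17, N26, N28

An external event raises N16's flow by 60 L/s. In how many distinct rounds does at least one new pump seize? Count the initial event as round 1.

4

Round 1 — N16 at 70 > 60. N16 seizes.
  N16 sheds 70 L/s to N17: 70 each.
    N17: 80+70 = 150 > 120
Round 2 — N17 seizes.
  N17 sheds 150 L/s to N6: 150 each.
    N6: 30+150 = 180 > 70
Round 3 — N6 seizes.
  N6 sheds 180 L/s to N26, N28: 90 each.
    N26: 60+90 = 150 > 90
    N28: 100+90 = 190 > 120
Round 4 — N26, N28 seize.
  N26 sheds 150 L/s: no online neighbours, lost.
  N28 sheds 190 L/s: no online neighbours, lost.
No further seizures.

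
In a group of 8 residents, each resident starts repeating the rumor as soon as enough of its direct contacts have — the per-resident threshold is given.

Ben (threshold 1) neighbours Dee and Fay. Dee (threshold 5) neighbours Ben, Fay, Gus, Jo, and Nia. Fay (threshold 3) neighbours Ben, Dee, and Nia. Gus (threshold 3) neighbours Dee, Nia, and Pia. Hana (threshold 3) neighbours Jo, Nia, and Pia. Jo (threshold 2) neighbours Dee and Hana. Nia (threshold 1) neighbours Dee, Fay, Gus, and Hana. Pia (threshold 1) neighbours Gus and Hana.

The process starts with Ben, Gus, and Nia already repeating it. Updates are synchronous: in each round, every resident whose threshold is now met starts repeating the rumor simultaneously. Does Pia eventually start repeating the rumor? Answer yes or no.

Round 1 — Ben, Gus, Nia start repeating the rumor (initial).
Round 2 — checking thresholds:
  Dee: 3 of 5 neighbours < 5, below threshold.
  Fay: 2 of 3 neighbours < 3, below threshold.
  Hana: 1 of 3 neighbours < 3, below threshold.
  Pia: 1 of 2 neighbours ≥ 1, starts repeating the rumor.
Round 3 — no new spreads; cascade stops.

yes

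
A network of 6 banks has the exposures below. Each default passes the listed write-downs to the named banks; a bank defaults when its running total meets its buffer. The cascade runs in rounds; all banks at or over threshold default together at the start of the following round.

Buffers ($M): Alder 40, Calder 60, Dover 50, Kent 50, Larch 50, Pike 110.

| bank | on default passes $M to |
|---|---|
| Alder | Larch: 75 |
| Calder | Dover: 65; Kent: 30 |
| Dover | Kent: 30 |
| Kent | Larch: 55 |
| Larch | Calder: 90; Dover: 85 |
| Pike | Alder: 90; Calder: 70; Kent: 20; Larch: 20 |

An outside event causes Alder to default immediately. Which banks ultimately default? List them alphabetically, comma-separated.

Alder, Calder, Dover, Kent, Larch

Round 1 — Alder defaults (initial).
  Larch: +75 → 75 ≥ 50
Round 2 — Larch defaults.
  Calder: +90 → 90 ≥ 60
  Dover: +85 → 85 ≥ 50
Round 3 — Calder, Dover default.
  Kent: +30+30 → 60 ≥ 50
Round 4 — Kent defaults.
No further defaults.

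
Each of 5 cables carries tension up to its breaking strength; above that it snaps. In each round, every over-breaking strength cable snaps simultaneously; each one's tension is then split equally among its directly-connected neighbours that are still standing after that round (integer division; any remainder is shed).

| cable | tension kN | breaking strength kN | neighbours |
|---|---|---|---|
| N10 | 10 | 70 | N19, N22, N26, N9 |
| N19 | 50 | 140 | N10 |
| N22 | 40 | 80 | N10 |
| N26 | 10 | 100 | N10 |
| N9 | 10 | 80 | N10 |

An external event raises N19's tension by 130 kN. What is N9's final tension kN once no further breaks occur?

73

Round 1 — N19 at 180 > 140. N19 snaps.
  N19 sheds 180 kN to N10: 180 each.
    N10: 10+180 = 190 > 70
Round 2 — N10 snaps.
  N10 sheds 190 kN to N22, N26, N9: 63 each (1 lost).
    N22: 40+63 = 103 > 80
    N26: 10+63 = 73 ≤ 100
    N9: 10+63 = 73 ≤ 80
Round 3 — N22 snaps.
  N22 sheds 103 kN: no online neighbours, lost.
No further breaks.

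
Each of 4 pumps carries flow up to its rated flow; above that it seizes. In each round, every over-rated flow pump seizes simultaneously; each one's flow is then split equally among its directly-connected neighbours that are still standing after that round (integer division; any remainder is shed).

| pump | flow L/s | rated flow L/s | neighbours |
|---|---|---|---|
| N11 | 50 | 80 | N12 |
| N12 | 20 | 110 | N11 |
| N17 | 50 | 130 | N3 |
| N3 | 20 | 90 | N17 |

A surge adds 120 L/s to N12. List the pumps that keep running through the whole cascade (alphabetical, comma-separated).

Round 1 — N12 at 140 > 110. N12 seizes.
  N12 sheds 140 L/s to N11: 140 each.
    N11: 50+140 = 190 > 80
Round 2 — N11 seizes.
  N11 sheds 190 L/s: no online neighbours, lost.
No further seizures.

N17, N3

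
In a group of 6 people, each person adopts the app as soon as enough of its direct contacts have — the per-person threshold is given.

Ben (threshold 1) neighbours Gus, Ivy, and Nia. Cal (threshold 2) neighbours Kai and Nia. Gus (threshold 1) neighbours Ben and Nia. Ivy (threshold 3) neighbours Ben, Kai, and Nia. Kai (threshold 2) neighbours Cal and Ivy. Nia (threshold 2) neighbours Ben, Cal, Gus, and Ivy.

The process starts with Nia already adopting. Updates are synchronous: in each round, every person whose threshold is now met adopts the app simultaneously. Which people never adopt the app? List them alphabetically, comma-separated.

Round 1 — Nia adopts the app (initial).
Round 2 — checking thresholds:
  Ben: 1 of 3 neighbours ≥ 1, adopts the app.
  Cal: 1 of 2 neighbours < 2, not yet.
  Gus: 1 of 2 neighbours ≥ 1, adopts the app.
  Ivy: 1 of 3 neighbours < 3, not yet.
Round 3 — no new adoptions; cascade stops.

Cal, Ivy, Kai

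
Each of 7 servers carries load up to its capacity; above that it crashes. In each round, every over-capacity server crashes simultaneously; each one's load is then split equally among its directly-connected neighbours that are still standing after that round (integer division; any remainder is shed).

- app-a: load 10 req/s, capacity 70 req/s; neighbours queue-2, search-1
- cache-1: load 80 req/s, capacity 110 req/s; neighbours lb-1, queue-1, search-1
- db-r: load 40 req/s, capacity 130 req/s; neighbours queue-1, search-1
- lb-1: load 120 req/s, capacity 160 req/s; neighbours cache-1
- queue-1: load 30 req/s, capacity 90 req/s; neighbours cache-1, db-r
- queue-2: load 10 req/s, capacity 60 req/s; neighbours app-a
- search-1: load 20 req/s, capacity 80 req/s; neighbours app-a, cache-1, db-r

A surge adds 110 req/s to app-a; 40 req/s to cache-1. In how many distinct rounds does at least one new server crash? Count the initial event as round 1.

Round 1 — app-a at 120 > 70; cache-1 at 120 > 110. app-a, cache-1 crash.
  app-a sheds 120 req/s to queue-2, search-1: 60 each.
    queue-2: 10+60 = 70 > 60
    search-1: 20+60 = 80 ≤ 80
  cache-1 sheds 120 req/s to lb-1, queue-1, search-1: 40 each.
    lb-1: 120+40 = 160 ≤ 160
    queue-1: 30+40 = 70 ≤ 90
    search-1: 80+40 = 120 > 80
Round 2 — queue-2, search-1 crash.
  queue-2 sheds 70 req/s: no online neighbours, lost.
  search-1 sheds 120 req/s to db-r: 120 each.
    db-r: 40+120 = 160 > 130
Round 3 — db-r crashes.
  db-r sheds 160 req/s to queue-1: 160 each.
    queue-1: 70+160 = 230 > 90
Round 4 — queue-1 crashes.
  queue-1 sheds 230 req/s: no online neighbours, lost.
No further crashes.

4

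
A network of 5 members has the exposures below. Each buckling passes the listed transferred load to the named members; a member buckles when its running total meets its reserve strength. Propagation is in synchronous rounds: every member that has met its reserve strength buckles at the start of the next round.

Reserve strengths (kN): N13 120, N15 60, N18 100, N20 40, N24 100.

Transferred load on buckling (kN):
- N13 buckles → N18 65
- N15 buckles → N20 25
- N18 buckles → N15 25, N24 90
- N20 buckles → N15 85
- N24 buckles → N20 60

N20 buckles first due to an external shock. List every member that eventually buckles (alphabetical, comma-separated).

N15, N20

Round 1 — N20 buckles (initial).
  N15: +85 → 85 ≥ 60
Round 2 — N15 buckles.
No further bucklings.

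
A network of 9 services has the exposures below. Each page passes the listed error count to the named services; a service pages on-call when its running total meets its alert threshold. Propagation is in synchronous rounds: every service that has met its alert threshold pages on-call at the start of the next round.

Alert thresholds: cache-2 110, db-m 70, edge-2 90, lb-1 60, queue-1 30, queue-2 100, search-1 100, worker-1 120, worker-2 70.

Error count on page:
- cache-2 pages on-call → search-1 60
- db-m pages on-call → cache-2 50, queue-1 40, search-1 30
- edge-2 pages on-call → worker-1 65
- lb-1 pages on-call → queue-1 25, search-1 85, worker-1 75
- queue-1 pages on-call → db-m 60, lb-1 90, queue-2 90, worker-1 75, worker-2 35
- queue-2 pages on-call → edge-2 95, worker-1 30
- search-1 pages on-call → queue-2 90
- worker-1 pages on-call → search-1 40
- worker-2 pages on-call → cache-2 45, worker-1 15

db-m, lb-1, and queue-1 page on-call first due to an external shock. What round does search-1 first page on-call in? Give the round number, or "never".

2

Round 1 — db-m, lb-1, queue-1 page on-call (initial).
  cache-2: +50 → 50 < 110
  queue-2: +90 → 90 < 100
  search-1: +30+85 → 115 ≥ 100
  worker-1: +75+75 → 150 ≥ 120
  worker-2: +35 → 35 < 70
Round 2 — search-1, worker-1 page on-call.
  queue-2: +90 → 180 ≥ 100
Round 3 — queue-2 pages on-call.
  edge-2: +95 → 95 ≥ 90
Round 4 — edge-2 pages on-call.
No further pages.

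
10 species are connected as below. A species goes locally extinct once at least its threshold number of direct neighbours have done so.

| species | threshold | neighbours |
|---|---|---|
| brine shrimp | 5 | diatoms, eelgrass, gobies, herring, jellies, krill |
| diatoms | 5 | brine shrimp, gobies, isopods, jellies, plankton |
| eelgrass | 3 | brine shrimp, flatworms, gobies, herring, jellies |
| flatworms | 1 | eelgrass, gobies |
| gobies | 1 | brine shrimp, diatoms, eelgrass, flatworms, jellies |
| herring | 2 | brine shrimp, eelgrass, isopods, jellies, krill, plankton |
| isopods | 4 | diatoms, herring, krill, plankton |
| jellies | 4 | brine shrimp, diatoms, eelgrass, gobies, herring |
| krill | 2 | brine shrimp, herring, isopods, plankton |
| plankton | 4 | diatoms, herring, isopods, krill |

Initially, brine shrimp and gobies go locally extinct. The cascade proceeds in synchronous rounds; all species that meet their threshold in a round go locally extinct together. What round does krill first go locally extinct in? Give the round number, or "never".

Round 1 — brine shrimp, gobies go locally extinct (initial).
Round 2 — checking thresholds:
  diatoms: 2 of 5 neighbours < 5, holds.
  eelgrass: 2 of 5 neighbours < 3, holds.
  flatworms: 1 of 2 neighbours ≥ 1, goes locally extinct.
  herring: 1 of 6 neighbours < 2, holds.
  jellies: 2 of 5 neighbours < 4, holds.
  krill: 1 of 4 neighbours < 2, holds.
Round 3 — checking thresholds:
  diatoms: 2 of 5 neighbours < 5, holds.
  eelgrass: 3 of 5 neighbours ≥ 3, goes locally extinct.
  herring: 1 of 6 neighbours < 2, holds.
  jellies: 2 of 5 neighbours < 4, holds.
  krill: 1 of 4 neighbours < 2, holds.
Round 4 — checking thresholds:
  diatoms: 2 of 5 neighbours < 5, holds.
  herring: 2 of 6 neighbours ≥ 2, goes locally extinct.
  jellies: 3 of 5 neighbours < 4, holds.
  krill: 1 of 4 neighbours < 2, holds.
Round 5 — checking thresholds:
  diatoms: 2 of 5 neighbours < 5, holds.
  isopods: 1 of 4 neighbours < 4, holds.
  jellies: 4 of 5 neighbours ≥ 4, goes locally extinct.
  krill: 2 of 4 neighbours ≥ 2, goes locally extinct.
  plankton: 1 of 4 neighbours < 4, holds.
Round 6 — no new extinctions; cascade stops.

5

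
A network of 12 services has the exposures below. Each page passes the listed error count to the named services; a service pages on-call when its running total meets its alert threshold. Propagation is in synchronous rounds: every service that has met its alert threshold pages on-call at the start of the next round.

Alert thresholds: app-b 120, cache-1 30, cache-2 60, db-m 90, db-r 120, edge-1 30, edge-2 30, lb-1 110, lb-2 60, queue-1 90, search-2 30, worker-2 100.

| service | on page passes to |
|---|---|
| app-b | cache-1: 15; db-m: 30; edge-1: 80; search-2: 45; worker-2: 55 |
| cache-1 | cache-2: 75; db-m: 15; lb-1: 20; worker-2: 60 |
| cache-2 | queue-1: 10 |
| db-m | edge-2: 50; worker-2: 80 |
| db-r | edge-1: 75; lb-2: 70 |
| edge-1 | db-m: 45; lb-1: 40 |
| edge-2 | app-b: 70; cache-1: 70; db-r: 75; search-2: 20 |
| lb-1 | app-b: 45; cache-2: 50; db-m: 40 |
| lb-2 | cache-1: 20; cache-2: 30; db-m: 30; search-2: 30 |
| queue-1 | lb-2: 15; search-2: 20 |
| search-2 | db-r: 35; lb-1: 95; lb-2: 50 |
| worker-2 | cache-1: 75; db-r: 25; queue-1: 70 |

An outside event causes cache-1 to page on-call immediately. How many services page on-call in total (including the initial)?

Round 1 — cache-1 pages on-call (initial).
  cache-2: +75 → 75 ≥ 60
  db-m: +15 → 15 < 90
  lb-1: +20 → 20 < 110
  worker-2: +60 → 60 < 100
Round 2 — cache-2 pages on-call.
  queue-1: +10 → 10 < 90
No further pages.

2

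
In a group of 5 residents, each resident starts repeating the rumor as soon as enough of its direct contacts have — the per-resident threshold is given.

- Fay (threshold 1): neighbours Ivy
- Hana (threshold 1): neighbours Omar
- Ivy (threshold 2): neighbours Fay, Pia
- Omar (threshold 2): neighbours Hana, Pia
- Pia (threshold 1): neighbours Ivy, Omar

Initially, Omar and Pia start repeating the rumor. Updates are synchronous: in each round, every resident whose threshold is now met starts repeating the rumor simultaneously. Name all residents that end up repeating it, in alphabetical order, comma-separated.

Round 1 — Omar, Pia start repeating the rumor (initial).
Round 2 — checking thresholds:
  Hana: 1 of 1 neighbours ≥ 1, starts repeating the rumor.
  Ivy: 1 of 2 neighbours < 2, not yet.
Round 3 — no new spreads; cascade stops.

Hana, Omar, Pia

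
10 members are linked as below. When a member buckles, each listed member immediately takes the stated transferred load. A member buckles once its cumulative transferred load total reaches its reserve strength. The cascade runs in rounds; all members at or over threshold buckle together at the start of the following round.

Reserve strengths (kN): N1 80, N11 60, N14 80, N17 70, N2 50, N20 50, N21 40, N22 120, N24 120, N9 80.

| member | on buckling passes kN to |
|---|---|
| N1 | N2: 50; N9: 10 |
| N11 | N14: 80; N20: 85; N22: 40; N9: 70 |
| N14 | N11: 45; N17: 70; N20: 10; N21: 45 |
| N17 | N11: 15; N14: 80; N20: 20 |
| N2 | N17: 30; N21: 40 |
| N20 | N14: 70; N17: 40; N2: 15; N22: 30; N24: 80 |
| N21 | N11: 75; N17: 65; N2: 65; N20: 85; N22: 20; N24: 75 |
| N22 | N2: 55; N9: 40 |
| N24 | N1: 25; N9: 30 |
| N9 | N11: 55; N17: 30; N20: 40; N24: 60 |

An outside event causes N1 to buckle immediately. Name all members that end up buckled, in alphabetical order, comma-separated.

Round 1 — N1 buckles (initial).
  N2: +50 → 50 ≥ 50
  N9: +10 → 10 < 80
Round 2 — N2 buckles.
  N17: +30 → 30 < 70
  N21: +40 → 40 ≥ 40
Round 3 — N21 buckles.
  N11: +75 → 75 ≥ 60
  N17: +65 → 95 ≥ 70
  N20: +85 → 85 ≥ 50
  N22: +20 → 20 < 120
  N24: +75 → 75 < 120
Round 4 — N11, N17, N20 buckle.
  N14: +80+80+70 → 230 ≥ 80
  N22: +40+30 → 90 < 120
  N24: +80 → 155 ≥ 120
  N9: +70 → 80 ≥ 80
Round 5 — N14, N24, N9 buckle.
No further bucklings.

N1, N11, N14, N17, N2, N20, N21, N24, N9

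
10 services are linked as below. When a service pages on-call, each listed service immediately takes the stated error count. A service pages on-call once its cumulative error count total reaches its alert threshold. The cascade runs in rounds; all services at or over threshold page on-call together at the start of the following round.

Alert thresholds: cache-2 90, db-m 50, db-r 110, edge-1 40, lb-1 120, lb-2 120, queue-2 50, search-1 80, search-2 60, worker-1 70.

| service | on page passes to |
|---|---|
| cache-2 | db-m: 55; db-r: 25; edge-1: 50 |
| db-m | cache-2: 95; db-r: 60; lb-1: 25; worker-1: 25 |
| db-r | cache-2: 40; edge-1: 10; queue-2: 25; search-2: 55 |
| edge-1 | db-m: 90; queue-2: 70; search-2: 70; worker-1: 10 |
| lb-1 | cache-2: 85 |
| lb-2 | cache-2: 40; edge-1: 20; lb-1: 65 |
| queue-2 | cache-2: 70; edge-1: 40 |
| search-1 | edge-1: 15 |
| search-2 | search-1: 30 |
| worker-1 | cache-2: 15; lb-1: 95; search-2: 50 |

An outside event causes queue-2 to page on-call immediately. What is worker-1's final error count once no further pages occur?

Round 1 — queue-2 pages on-call (initial).
  cache-2: +70 → 70 < 90
  edge-1: +40 → 40 ≥ 40
Round 2 — edge-1 pages on-call.
  db-m: +90 → 90 ≥ 50
  search-2: +70 → 70 ≥ 60
  worker-1: +10 → 10 < 70
Round 3 — db-m, search-2 page on-call.
  cache-2: +95 → 165 ≥ 90
  db-r: +60 → 60 < 110
  lb-1: +25 → 25 < 120
  search-1: +30 → 30 < 80
  worker-1: +25 → 35 < 70
Round 4 — cache-2 pages on-call.
  db-r: +25 → 85 < 110
No further pages.

35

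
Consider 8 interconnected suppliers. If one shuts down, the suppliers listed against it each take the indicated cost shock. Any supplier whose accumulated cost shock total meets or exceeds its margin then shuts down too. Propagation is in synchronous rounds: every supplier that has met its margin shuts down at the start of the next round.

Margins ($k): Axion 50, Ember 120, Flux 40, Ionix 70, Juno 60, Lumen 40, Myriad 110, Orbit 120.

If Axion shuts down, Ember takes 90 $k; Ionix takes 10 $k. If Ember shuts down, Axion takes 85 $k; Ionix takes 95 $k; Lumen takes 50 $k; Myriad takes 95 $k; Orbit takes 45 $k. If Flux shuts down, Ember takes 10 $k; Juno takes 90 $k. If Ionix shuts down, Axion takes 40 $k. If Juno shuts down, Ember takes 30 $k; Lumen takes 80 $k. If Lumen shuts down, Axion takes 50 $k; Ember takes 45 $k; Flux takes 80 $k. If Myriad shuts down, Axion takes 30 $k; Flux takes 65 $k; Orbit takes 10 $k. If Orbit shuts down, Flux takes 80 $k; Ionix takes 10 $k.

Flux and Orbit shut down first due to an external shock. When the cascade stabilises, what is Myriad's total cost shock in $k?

95

Round 1 — Flux, Orbit shut down (initial).
  Ember: +10 → 10 < 120
  Ionix: +10 → 10 < 70
  Juno: +90 → 90 ≥ 60
Round 2 — Juno shuts down.
  Ember: +30 → 40 < 120
  Lumen: +80 → 80 ≥ 40
Round 3 — Lumen shuts down.
  Axion: +50 → 50 ≥ 50
  Ember: +45 → 85 < 120
Round 4 — Axion shuts down.
  Ember: +90 → 175 ≥ 120
  Ionix: +10 → 20 < 70
Round 5 — Ember shuts down.
  Ionix: +95 → 115 ≥ 70
  Myriad: +95 → 95 < 110
Round 6 — Ionix shuts down.
No further shutdowns.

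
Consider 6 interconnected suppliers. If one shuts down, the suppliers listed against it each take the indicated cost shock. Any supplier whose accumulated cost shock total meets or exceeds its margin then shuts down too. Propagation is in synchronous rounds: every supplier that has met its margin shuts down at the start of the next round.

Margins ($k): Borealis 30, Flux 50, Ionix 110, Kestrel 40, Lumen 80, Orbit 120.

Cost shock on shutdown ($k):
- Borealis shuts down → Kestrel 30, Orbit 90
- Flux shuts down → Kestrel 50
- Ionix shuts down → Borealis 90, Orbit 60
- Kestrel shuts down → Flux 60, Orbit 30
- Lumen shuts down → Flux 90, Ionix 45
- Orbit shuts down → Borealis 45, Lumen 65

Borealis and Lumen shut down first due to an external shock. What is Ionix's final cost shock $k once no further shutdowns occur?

Round 1 — Borealis, Lumen shut down (initial).
  Flux: +90 → 90 ≥ 50
  Ionix: +45 → 45 < 110
  Kestrel: +30 → 30 < 40
  Orbit: +90 → 90 < 120
Round 2 — Flux shuts down.
  Kestrel: +50 → 80 ≥ 40
Round 3 — Kestrel shuts down.
  Orbit: +30 → 120 ≥ 120
Round 4 — Orbit shuts down.
No further shutdowns.

45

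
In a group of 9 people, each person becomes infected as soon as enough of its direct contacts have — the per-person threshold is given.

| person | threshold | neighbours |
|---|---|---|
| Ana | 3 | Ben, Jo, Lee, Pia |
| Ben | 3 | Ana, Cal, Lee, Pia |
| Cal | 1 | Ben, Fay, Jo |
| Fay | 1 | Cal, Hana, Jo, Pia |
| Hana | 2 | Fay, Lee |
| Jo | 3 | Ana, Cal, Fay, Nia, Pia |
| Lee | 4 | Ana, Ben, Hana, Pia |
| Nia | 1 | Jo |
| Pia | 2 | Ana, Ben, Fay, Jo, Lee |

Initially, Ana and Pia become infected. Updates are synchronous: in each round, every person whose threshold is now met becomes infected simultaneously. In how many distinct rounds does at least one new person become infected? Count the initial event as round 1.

Round 1 — Ana, Pia become infected (initial).
Round 2 — checking thresholds:
  Ben: 2 of 4 neighbours < 3, holds.
  Fay: 1 of 4 neighbours ≥ 1, becomes infected.
  Jo: 2 of 5 neighbours < 3, holds.
  Lee: 2 of 4 neighbours < 4, holds.
Round 3 — checking thresholds:
  Ben: 2 of 4 neighbours < 3, holds.
  Cal: 1 of 3 neighbours ≥ 1, becomes infected.
  Hana: 1 of 2 neighbours < 2, holds.
  Jo: 3 of 5 neighbours ≥ 3, becomes infected.
  Lee: 2 of 4 neighbours < 4, holds.
Round 4 — checking thresholds:
  Ben: 3 of 4 neighbours ≥ 3, becomes infected.
  Hana: 1 of 2 neighbours < 2, holds.
  Lee: 2 of 4 neighbours < 4, holds.
  Nia: 1 of 1 neighbours ≥ 1, becomes infected.
Round 5 — no new infections; cascade stops.

4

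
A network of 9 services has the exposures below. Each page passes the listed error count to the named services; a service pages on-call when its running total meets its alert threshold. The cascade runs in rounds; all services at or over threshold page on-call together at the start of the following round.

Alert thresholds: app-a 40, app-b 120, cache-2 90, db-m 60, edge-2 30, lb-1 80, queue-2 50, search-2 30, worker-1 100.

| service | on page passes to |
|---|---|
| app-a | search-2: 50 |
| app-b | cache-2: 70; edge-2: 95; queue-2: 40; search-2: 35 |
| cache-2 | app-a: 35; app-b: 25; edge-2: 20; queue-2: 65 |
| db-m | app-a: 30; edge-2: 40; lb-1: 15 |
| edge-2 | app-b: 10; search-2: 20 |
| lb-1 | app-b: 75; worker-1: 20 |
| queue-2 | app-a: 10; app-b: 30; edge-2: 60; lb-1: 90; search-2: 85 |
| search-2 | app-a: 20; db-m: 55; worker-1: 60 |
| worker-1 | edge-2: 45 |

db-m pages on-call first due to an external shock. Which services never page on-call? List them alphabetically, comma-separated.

app-a, app-b, cache-2, lb-1, queue-2, search-2, worker-1

Round 1 — db-m pages on-call (initial).
  app-a: +30 → 30 < 40
  edge-2: +40 → 40 ≥ 30
  lb-1: +15 → 15 < 80
Round 2 — edge-2 pages on-call.
  app-b: +10 → 10 < 120
  search-2: +20 → 20 < 30
No further pages.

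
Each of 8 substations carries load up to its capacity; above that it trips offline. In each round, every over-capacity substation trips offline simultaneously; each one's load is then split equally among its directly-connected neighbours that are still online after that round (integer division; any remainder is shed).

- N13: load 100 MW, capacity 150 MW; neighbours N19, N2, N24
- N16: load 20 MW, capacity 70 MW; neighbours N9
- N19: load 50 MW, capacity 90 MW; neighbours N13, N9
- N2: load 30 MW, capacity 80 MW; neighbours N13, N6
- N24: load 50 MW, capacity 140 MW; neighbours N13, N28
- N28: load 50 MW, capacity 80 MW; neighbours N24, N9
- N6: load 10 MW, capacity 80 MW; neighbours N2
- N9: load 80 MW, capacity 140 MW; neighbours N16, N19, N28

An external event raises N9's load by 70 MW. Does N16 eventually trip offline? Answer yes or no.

no

Round 1 — N9 at 150 > 140. N9 trips offline.
  N9 sheds 150 MW to N16, N19, N28: 50 each.
    N16: 20+50 = 70 ≤ 70
    N19: 50+50 = 100 > 90
    N28: 50+50 = 100 > 80
Round 2 — N19, N28 trip offline.
  N19 sheds 100 MW to N13: 100 each.
    N13: 100+100 = 200 > 150
  N28 sheds 100 MW to N24: 100 each.
    N24: 50+100 = 150 > 140
Round 3 — N13, N24 trip offline.
  N13 sheds 200 MW to N2: 200 each.
    N2: 30+200 = 230 > 80
  N24 sheds 150 MW: no online neighbours, lost.
Round 4 — N2 trips offline.
  N2 sheds 230 MW to N6: 230 each.
    N6: 10+230 = 240 > 80
Round 5 — N6 trips offline.
  N6 sheds 240 MW: no online neighbours, lost.
No further trips.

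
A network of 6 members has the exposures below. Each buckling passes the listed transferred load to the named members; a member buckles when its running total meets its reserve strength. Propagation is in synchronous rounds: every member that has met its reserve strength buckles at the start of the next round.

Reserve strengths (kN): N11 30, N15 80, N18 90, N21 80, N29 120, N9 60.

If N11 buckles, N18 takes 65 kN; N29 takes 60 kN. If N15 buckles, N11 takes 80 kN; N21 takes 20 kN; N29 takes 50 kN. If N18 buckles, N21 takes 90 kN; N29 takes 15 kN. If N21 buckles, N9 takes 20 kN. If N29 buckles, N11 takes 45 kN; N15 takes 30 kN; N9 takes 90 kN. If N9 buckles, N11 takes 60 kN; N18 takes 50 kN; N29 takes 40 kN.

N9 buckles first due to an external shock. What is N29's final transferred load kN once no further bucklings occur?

115

Round 1 — N9 buckles (initial).
  N11: +60 → 60 ≥ 30
  N18: +50 → 50 < 90
  N29: +40 → 40 < 120
Round 2 — N11 buckles.
  N18: +65 → 115 ≥ 90
  N29: +60 → 100 < 120
Round 3 — N18 buckles.
  N21: +90 → 90 ≥ 80
  N29: +15 → 115 < 120
Round 4 — N21 buckles.
No further bucklings.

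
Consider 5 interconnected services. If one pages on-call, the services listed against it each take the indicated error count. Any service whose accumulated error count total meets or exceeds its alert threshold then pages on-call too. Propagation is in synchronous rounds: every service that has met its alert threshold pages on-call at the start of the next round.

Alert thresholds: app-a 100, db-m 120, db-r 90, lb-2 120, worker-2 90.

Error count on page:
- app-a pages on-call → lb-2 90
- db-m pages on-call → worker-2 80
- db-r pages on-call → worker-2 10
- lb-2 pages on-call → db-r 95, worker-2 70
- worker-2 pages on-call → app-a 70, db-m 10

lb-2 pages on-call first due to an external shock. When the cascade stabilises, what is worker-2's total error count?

Round 1 — lb-2 pages on-call (initial).
  db-r: +95 → 95 ≥ 90
  worker-2: +70 → 70 < 90
Round 2 — db-r pages on-call.
  worker-2: +10 → 80 < 90
No further pages.

80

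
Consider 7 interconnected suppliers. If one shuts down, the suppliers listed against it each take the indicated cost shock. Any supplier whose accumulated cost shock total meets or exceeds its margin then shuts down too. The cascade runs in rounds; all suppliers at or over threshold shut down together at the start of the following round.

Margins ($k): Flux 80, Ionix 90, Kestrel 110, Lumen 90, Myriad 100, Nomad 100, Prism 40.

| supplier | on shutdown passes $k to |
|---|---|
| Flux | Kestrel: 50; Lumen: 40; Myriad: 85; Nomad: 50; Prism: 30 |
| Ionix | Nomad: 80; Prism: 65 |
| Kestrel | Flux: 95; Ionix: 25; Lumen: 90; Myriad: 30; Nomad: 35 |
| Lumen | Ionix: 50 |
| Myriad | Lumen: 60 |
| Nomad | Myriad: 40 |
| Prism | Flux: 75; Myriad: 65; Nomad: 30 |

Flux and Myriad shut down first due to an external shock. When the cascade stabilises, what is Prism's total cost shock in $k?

30

Round 1 — Flux, Myriad shut down (initial).
  Kestrel: +50 → 50 < 110
  Lumen: +40+60 → 100 ≥ 90
  Nomad: +50 → 50 < 100
  Prism: +30 → 30 < 40
Round 2 — Lumen shuts down.
  Ionix: +50 → 50 < 90
No further shutdowns.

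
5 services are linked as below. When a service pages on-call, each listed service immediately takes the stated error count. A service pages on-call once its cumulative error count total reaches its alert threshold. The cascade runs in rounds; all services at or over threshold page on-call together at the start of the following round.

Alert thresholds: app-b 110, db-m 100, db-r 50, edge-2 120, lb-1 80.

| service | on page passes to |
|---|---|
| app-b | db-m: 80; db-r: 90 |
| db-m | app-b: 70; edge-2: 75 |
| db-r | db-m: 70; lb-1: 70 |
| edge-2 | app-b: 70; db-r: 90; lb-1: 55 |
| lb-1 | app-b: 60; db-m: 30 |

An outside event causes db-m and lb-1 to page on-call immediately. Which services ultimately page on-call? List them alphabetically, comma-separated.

Round 1 — db-m, lb-1 page on-call (initial).
  app-b: +70+60 → 130 ≥ 110
  edge-2: +75 → 75 < 120
Round 2 — app-b pages on-call.
  db-r: +90 → 90 ≥ 50
Round 3 — db-r pages on-call.
No further pages.

app-b, db-m, db-r, lb-1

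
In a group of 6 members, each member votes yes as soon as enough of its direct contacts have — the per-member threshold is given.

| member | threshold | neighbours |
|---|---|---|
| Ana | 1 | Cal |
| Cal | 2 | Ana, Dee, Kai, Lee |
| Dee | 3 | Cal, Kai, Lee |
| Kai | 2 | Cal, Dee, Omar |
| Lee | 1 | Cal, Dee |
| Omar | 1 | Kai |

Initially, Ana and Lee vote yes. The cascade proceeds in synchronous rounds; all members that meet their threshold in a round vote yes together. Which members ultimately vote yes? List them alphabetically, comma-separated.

Ana, Cal, Lee

Round 1 — Ana, Lee vote yes (initial).
Round 2 — checking thresholds:
  Cal: 2 of 4 neighbours ≥ 2, votes yes.
  Dee: 1 of 3 neighbours < 3, holds.
Round 3 — no new yes votes; cascade stops.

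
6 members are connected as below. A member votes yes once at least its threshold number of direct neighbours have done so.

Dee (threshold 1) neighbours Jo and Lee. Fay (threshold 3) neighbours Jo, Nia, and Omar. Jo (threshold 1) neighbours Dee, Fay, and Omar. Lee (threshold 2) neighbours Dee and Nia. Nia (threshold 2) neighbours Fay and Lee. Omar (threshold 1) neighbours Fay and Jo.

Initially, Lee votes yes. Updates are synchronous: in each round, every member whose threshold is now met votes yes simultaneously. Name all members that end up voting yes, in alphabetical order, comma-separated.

Dee, Jo, Lee, Omar

Round 1 — Lee votes yes (initial).
Round 2 — checking thresholds:
  Dee: 1 of 2 neighbours ≥ 1, votes yes.
  Nia: 1 of 2 neighbours < 2, holds.
Round 3 — checking thresholds:
  Jo: 1 of 3 neighbours ≥ 1, votes yes.
  Nia: 1 of 2 neighbours < 2, holds.
Round 4 — checking thresholds:
  Fay: 1 of 3 neighbours < 3, holds.
  Nia: 1 of 2 neighbours < 2, holds.
  Omar: 1 of 2 neighbours ≥ 1, votes yes.
Round 5 — no new yes votes; cascade stops.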